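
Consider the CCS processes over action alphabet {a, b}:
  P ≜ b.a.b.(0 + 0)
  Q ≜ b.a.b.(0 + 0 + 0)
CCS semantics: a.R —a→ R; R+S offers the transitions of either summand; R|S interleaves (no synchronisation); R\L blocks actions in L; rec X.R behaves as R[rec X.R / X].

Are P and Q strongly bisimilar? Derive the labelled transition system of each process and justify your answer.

P's transition system — 4 states:
  p0 = b.a.b.(0 + 0) ⊢ ··b··> p1
  p1 = a.b.(0 + 0) ⊢ ··a··> p2
  p2 = b.(0 + 0) ⊢ ··b··> p3
  p3 = 0 + 0 ⊢ ·
Q's transition system — 4 states:
  q0 = b.a.b.(0 + 0 + 0) ⊢ ··b··> q1
  q1 = a.b.(0 + 0 + 0) ⊢ ··a··> q2
  q2 = b.(0 + 0 + 0) ⊢ ··b··> q3
  q3 = 0 + 0 + 0 ⊢ ·
Bisimilarity quotient blocks:
  B0 = {p0, q0}
  B1 = {p1, q1}
  B2 = {p2, q2}
  B3 = {p3, q3}
p0 ∈ B0, q0 ∈ B0 → same block

bisimilar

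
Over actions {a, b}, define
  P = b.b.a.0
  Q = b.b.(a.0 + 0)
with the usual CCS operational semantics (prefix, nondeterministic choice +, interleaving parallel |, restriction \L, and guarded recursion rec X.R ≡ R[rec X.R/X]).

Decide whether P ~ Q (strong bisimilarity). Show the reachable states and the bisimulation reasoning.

P's transition system — 4 states:
  u0 = b.b.a.0 :: =b=> u1
  u1 = b.a.0 :: =b=> u2
  u2 = a.0 :: =a=> u3
  u3 = 0 :: ·
Q's transition system — 4 states:
  v0 = b.b.(a.0 + 0) :: =b=> v1
  v1 = b.(a.0 + 0) :: =b=> v2
  v2 = a.0 + 0 :: =a=> v3
  v3 = 0 :: ·
Coarsest stable partition (strong bisimilarity classes):
  B0 = {u0, v0}
  B1 = {u1, v1}
  B2 = {u2, v2}
  B3 = {u3, v3}
u0 ∈ B0, v0 ∈ B0 → same block

bisimilar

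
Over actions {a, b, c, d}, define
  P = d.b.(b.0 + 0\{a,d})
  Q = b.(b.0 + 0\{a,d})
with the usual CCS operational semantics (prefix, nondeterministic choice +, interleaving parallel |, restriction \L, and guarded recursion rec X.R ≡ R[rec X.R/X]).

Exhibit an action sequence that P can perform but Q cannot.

P's transition system — 4 states:
  m0 = d.b.(b.0 + 0\{a,d}) | =d=> m1
  m1 = b.(b.0 + 0\{a,d}) | =b=> m2
  m2 = b.0 + 0\{a,d} | =b=> m3
  m3 = 0 | stopped
Q's transition system — 3 states:
  n0 = b.(b.0 + 0\{a,d}) | =b=> n1
  n1 = b.0 + 0\{a,d} | =b=> n2
  n2 = 0 | stopped
Run σ = ⟨d⟩ on P: start {m0}
  [1] d ⇒ {m1}
  — P admits the full trace.
Run σ = ⟨d⟩ on Q: start {n0}
  [1] d ⇒ ∅ (Q stuck)

d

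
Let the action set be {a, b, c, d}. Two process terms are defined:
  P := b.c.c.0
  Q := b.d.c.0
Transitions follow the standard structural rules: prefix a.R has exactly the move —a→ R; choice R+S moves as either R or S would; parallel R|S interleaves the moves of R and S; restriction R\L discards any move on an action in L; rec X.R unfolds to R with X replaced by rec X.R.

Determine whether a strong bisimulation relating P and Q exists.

LTS(P): 4 reachable states
  u0 = b.c.c.0 :: —b→ u1
  u1 = c.c.0 :: —c→ u2
  u2 = c.0 :: —c→ u3
  u3 = 0 :: ∅
LTS(Q): 4 reachable states
  v0 = b.d.c.0 :: —b→ v1
  v1 = d.c.0 :: —d→ v2
  v2 = c.0 :: —c→ v3
  v3 = 0 :: ∅
Coarsest stable partition (strong bisimilarity classes):
  B0 = {u0}
  B1 = {u1}
  B2 = {u2, v2}
  B3 = {u3, v3}
  B4 = {v0}
  B5 = {v1}
u0 ∈ B0, v0 ∈ B4 → different blocks

P ≁ Q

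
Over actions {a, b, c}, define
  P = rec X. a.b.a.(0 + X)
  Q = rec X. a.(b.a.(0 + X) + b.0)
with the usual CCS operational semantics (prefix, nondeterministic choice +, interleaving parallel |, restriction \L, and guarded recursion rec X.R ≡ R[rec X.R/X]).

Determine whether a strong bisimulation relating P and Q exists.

P's transition system — 4 states:
  s0 = rec X. a.b.a.(0 + X) → —a→ s1
  s1 = b.a.(0 + (rec X. a.b.a.(0 + X))) → —b→ s2
  s2 = a.(0 + (rec X. a.b.a.(0 + X))) → —a→ s3
  s3 = 0 + (rec X. a.b.a.(0 + X)) → —a→ s1
Q's transition system — 5 states:
  t0 = rec X. a.(b.a.(0 + X) + b.0) → —a→ t1
  t1 = b.a.(0 + (rec X. a.(b.a.(0 + X) + b.0))) + b.0 → —b→ t2, —b→ t3
  t2 = 0 → ·
  t3 = a.(0 + (rec X. a.(b.a.(0 + X) + b.0))) → —a→ t4
  t4 = 0 + (rec X. a.(b.a.(0 + X) + b.0)) → —a→ t1
Bisimilarity quotient blocks:
  B0 = {s0, s3}
  B1 = {s1}
  B2 = {s2}
  B3 = {t0, t4}
  B4 = {t1}
  B5 = {t3}
  B6 = {t2}
s0 ∈ B0, t0 ∈ B3 → different blocks

not bisimilar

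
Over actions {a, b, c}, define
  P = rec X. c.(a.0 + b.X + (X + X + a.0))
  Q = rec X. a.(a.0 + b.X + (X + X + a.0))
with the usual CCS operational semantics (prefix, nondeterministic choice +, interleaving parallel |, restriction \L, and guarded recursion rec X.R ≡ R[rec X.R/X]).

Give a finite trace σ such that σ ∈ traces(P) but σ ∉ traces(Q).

c

LTS(P): 3 reachable states
  m0 = rec X. c.(a.0 + b.X + (X + X + a.0)) | ··c··> m1
  m1 = a.0 + b.(rec X. c.(a.0 + b.X + (X + X + a.0))) + ((rec X. c.(a.0 + b.X + (X + X + a.0))) + (rec X. c.(a.0 + b.X + (X + X + a.0))) + a.0) | ··a··> m2, ··b··> m0, ··c··> m1
  m2 = 0 | ∅
LTS(Q): 3 reachable states
  n0 = rec X. a.(a.0 + b.X + (X + X + a.0)) | ··a··> n1
  n1 = a.0 + b.(rec X. a.(a.0 + b.X + (X + X + a.0))) + ((rec X. a.(a.0 + b.X + (X + X + a.0))) + (rec X. a.(a.0 + b.X + (X + X + a.0))) + a.0) | ··a··> n1, ··a··> n2, ··b··> n0
  n2 = 0 | ∅
Run σ = ⟨c⟩ on P: start {m0}
  step 1 (c): {m1}
  ✓ P
Run σ = ⟨c⟩ on Q: start {n0}
  step 1 (c): ∅  — Q cannot continue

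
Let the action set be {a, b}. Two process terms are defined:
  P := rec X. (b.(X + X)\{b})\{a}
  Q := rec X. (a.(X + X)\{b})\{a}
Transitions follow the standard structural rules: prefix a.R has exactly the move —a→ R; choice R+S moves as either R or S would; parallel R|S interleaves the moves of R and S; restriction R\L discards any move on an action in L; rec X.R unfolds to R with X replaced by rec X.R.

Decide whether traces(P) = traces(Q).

LTS(P): 2 reachable states
  u0 = rec X. (b.(X + X)\{b})\{a} has moves =b=> u1
  u1 = ((rec X. (b.(X + X)\{b})\{a}) + (rec X. (b.(X + X)\{b})\{a}))\{b}\{a} has moves ∅
LTS(Q): 1 reachable states
  v0 = rec X. (a.(X + X)\{b})\{a} has moves ∅
Run σ = ⟨b⟩ on P: start {u0}
  after b @ step 1: {u1}
  P completes σ.
Run σ = ⟨b⟩ on Q: start {v0}
  after b @ step 1: ∅ (Q stuck)

NO — witness ⟨b⟩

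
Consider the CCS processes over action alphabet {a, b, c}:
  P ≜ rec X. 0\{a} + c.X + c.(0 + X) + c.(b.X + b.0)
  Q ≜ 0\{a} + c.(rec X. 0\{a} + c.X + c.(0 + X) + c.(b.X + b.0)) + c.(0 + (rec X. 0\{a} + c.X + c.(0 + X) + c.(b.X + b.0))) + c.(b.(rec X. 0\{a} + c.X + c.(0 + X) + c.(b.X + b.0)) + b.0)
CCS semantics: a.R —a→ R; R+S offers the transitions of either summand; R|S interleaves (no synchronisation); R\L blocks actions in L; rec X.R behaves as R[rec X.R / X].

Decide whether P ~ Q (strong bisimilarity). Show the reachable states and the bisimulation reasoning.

P's transition system — 4 states:
  m0 = rec X. 0\{a} + c.X + c.(0 + X) + c.(b.X + b.0) ⊢ -c-> m0, -c-> m1, -c-> m2
  m1 = 0 + (rec X. 0\{a} + c.X + c.(0 + X) + c.(b.X + b.0)) ⊢ -c-> m0, -c-> m1, -c-> m2
  m2 = b.(rec X. 0\{a} + c.X + c.(0 + X) + c.(b.X + b.0)) + b.0 ⊢ -b-> m0, -b-> m3
  m3 = 0 ⊢ deadlocked
Q's transition system — 5 states:
  n0 = 0\{a} + c.(rec X. 0\{a} + c.X + c.(0 + X) + c.(b.X + b.0)) + c.(0 + (rec X. 0\{a} + c.X + c.(0 + X) + c.(b.X + b.0))) + c.(b.(rec X. 0\{a} + c.X + c.(0 + X) + c.(b.X + b.0)) + b.0) ⊢ -c-> n1, -c-> n2, -c-> n3
  n1 = 0 + (rec X. 0\{a} + c.X + c.(0 + X) + c.(b.X + b.0)) ⊢ -c-> n1, -c-> n2, -c-> n3
  n2 = b.(rec X. 0\{a} + c.X + c.(0 + X) + c.(b.X + b.0)) + b.0 ⊢ -b-> n3, -b-> n4
  n3 = rec X. 0\{a} + c.X + c.(0 + X) + c.(b.X + b.0) ⊢ -c-> n1, -c-> n2, -c-> n3
  n4 = 0 ⊢ deadlocked
Coarsest stable partition (strong bisimilarity classes):
  B0 = {m0, m1, n0, n1, n3}
  B1 = {m2, n2}
  B2 = {m3, n4}
m0 ∈ B0, n0 ∈ B0 → same block

YES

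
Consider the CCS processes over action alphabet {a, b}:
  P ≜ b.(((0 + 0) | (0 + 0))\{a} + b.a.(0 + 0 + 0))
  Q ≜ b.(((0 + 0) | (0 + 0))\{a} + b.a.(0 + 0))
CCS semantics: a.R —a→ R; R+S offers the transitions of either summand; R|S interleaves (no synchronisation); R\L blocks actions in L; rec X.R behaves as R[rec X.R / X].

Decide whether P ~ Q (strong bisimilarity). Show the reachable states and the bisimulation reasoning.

P's transition system — 4 states:
  u0 = b.(((0 + 0) | (0 + 0))\{a} + b.a.(0 + 0 + 0)) has moves --b--▸ u1
  u1 = ((0 + 0) | (0 + 0))\{a} + b.a.(0 + 0 + 0) has moves --b--▸ u2
  u2 = a.(0 + 0 + 0) has moves --a--▸ u3
  u3 = 0 + 0 + 0 has moves deadlocked
Q's transition system — 4 states:
  v0 = b.(((0 + 0) | (0 + 0))\{a} + b.a.(0 + 0)) has moves --b--▸ v1
  v1 = ((0 + 0) | (0 + 0))\{a} + b.a.(0 + 0) has moves --b--▸ v2
  v2 = a.(0 + 0) has moves --a--▸ v3
  v3 = 0 + 0 has moves deadlocked
Bisimilarity quotient blocks:
  B0 = {u0, v0}
  B1 = {u1, v1}
  B2 = {u2, v2}
  B3 = {u3, v3}
u0 ∈ B0, v0 ∈ B0 → same block

P ~ Q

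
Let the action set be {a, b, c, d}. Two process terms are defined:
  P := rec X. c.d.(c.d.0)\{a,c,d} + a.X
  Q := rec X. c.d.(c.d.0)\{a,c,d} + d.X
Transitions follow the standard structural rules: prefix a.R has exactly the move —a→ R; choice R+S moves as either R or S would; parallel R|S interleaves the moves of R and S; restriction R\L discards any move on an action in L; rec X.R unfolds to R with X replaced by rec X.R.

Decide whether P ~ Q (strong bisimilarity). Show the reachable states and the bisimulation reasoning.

NO

P's transition system — 3 states:
  u0 = rec X. c.d.(c.d.0)\{a,c,d} + a.X ⊢ -a-> u0, -c-> u1
  u1 = d.(c.d.0)\{a,c,d} ⊢ -d-> u2
  u2 = (c.d.0)\{a,c,d} ⊢ stopped
Q's transition system — 3 states:
  v0 = rec X. c.d.(c.d.0)\{a,c,d} + d.X ⊢ -c-> v1, -d-> v0
  v1 = d.(c.d.0)\{a,c,d} ⊢ -d-> v2
  v2 = (c.d.0)\{a,c,d} ⊢ stopped
Coarsest stable partition (strong bisimilarity classes):
  B0 = {u0}
  B1 = {u1, v1}
  B2 = {u2, v2}
  B3 = {v0}
u0 ∈ B0, v0 ∈ B3 → different blocks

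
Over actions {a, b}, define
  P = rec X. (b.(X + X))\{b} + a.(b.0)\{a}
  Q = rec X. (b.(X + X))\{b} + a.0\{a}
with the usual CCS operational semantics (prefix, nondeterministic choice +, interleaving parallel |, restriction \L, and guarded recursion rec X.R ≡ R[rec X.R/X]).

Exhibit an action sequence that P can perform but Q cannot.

Reachable graph of P (3 states):
  s0 = rec X. (b.(X + X))\{b} + a.(b.0)\{a} | --a--▸ s1
  s1 = (b.0)\{a} | --b--▸ s2
  s2 = 0\{a} | deadlocked
Reachable graph of Q (2 states):
  t0 = rec X. (b.(X + X))\{b} + a.0\{a} | --a--▸ t1
  t1 = 0\{a} | deadlocked
Trace ⟨ab⟩ through P, begin at {s0}:
  [1] a ⇒ {s1}
  [2] b ⇒ {s2}
  — P admits the full trace.
Trace ⟨ab⟩ through Q, begin at {t0}:
  [1] a ⇒ {t1}
  [2] b ⇒ no successor for Q

ab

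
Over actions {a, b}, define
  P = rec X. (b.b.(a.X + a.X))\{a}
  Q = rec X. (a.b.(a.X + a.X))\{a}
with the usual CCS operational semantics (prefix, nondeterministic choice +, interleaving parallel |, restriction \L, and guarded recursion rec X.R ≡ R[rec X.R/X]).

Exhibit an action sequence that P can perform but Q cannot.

Reachable graph of P (3 states):
  m0 = rec X. (b.b.(a.X + a.X))\{a} ⊢ -b-> m1
  m1 = (b.(a.(rec X. (b.b.(a.X + a.X))\{a}) + a.(rec X. (b.b.(a.X + a.X))\{a})))\{a} ⊢ -b-> m2
  m2 = (a.(rec X. (b.b.(a.X + a.X))\{a}) + a.(rec X. (b.b.(a.X + a.X))\{a}))\{a} ⊢ deadlocked
Reachable graph of Q (1 states):
  n0 = rec X. (a.b.(a.X + a.X))\{a} ⊢ deadlocked
Trace ⟨b⟩ through P, begin at {m0}:
  step 1 (b): {m1}
  P completes σ.
Trace ⟨b⟩ through Q, begin at {n0}:
  step 1 (b): ∅ (Q stuck)

b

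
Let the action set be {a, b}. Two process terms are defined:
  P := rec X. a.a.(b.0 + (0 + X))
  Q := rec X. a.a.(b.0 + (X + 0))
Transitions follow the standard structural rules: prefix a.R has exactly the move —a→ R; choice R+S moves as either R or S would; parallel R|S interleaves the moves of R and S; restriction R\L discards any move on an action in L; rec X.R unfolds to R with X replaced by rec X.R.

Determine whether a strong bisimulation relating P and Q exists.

bisimilar

LTS(P): 4 reachable states
  p0 = rec X. a.a.(b.0 + (0 + X)) | --a--▸ p1
  p1 = a.(b.0 + (0 + (rec X. a.a.(b.0 + (0 + X))))) | --a--▸ p2
  p2 = b.0 + (0 + (rec X. a.a.(b.0 + (0 + X)))) | --a--▸ p1, --b--▸ p3
  p3 = 0 | ∅
LTS(Q): 4 reachable states
  q0 = rec X. a.a.(b.0 + (X + 0)) | --a--▸ q1
  q1 = a.(b.0 + ((rec X. a.a.(b.0 + (X + 0))) + 0)) | --a--▸ q2
  q2 = b.0 + ((rec X. a.a.(b.0 + (X + 0))) + 0) | --a--▸ q1, --b--▸ q3
  q3 = 0 | ∅
Coarsest stable partition (strong bisimilarity classes):
  B0 = {p0, q0}
  B1 = {p1, q1}
  B2 = {p2, q2}
  B3 = {p3, q3}
p0 ∈ B0, q0 ∈ B0 → same block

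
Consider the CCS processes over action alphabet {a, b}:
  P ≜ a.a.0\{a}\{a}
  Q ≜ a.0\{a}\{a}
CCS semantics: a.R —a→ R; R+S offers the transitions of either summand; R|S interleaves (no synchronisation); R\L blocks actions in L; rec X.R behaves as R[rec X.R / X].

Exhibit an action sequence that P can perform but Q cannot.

Reachable graph of P (3 states):
  s0 = a.a.0\{a}\{a} has moves =a=> s1
  s1 = a.0\{a}\{a} has moves =a=> s2
  s2 = 0\{a}\{a} has moves (no moves)
Reachable graph of Q (2 states):
  t0 = a.0\{a}\{a} has moves =a=> t1
  t1 = 0\{a}\{a} has moves (no moves)
Executing aa from P (initial set {s0}):
  step 1 (a): {s1}
  step 2 (a): {s2}
  ✓ P
Executing aa from Q (initial set {t0}):
  step 1 (a): {t1}
  step 2 (a): ∅  — Q cannot continue

aa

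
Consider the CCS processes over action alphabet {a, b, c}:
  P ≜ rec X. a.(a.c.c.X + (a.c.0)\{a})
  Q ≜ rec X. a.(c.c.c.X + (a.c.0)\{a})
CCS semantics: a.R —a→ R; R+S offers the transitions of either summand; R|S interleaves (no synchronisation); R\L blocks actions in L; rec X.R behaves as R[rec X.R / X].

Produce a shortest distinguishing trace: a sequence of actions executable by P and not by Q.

P's transition system — 4 states:
  m0 = rec X. a.(a.c.c.X + (a.c.0)\{a}) | =a=> m1
  m1 = a.c.c.(rec X. a.(a.c.c.X + (a.c.0)\{a})) + (a.c.0)\{a} | =a=> m2
  m2 = c.c.(rec X. a.(a.c.c.X + (a.c.0)\{a})) | =c=> m3
  m3 = c.(rec X. a.(a.c.c.X + (a.c.0)\{a})) | =c=> m0
Q's transition system — 4 states:
  n0 = rec X. a.(c.c.c.X + (a.c.0)\{a}) | =a=> n1
  n1 = c.c.c.(rec X. a.(c.c.c.X + (a.c.0)\{a})) + (a.c.0)\{a} | =c=> n2
  n2 = c.c.(rec X. a.(c.c.c.X + (a.c.0)\{a})) | =c=> n3
  n3 = c.(rec X. a.(c.c.c.X + (a.c.0)\{a})) | =c=> n0
Executing aa from P (initial set {m0}):
  step 1 (a): {m1}
  step 2 (a): {m2}
  — P admits the full trace.
Executing aa from Q (initial set {n0}):
  step 1 (a): {n1}
  step 2 (a): no successor for Q

aa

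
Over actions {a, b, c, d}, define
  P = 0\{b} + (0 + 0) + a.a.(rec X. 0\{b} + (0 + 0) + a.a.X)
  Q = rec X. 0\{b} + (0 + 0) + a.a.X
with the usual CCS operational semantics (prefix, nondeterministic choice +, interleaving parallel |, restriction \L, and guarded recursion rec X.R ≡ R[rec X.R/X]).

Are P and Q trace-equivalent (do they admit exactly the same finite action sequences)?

traces(P) = traces(Q)

LTS(P): 3 reachable states
  p0 = 0\{b} + (0 + 0) + a.a.(rec X. 0\{b} + (0 + 0) + a.a.X) :: —a→ p1
  p1 = a.(rec X. 0\{b} + (0 + 0) + a.a.X) :: —a→ p2
  p2 = rec X. 0\{b} + (0 + 0) + a.a.X :: —a→ p1
LTS(Q): 2 reachable states
  q0 = rec X. 0\{b} + (0 + 0) + a.a.X :: —a→ q1
  q1 = a.(rec X. 0\{b} + (0 + 0) + a.a.X) :: —a→ q0
Coarsest stable partition (strong bisimilarity classes):
  B0 = {p0, p1, p2, q0, q1}
p0 ∈ B0, q0 ∈ B0 → same block
Bisimilar ⇒ trace-equivalent.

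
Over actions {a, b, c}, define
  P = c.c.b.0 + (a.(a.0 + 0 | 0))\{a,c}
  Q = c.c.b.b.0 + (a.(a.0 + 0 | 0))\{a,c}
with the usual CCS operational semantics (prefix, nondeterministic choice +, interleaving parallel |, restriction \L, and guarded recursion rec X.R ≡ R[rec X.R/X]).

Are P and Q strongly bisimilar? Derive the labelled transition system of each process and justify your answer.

P's transition system — 4 states:
  u0 = c.c.b.0 + (a.(a.0 + 0 | 0))\{a,c} | =c=> u1
  u1 = c.b.0 | =c=> u2
  u2 = b.0 | =b=> u3
  u3 = 0 | stopped
Q's transition system — 5 states:
  v0 = c.c.b.b.0 + (a.(a.0 + 0 | 0))\{a,c} | =c=> v1
  v1 = c.b.b.0 | =c=> v2
  v2 = b.b.0 | =b=> v3
  v3 = b.0 | =b=> v4
  v4 = 0 | stopped
Bisimilarity quotient blocks:
  B0 = {u0}
  B1 = {u1}
  B2 = {u2, v3}
  B3 = {u3, v4}
  B4 = {v0}
  B5 = {v1}
  B6 = {v2}
u0 ∈ B0, v0 ∈ B4 → different blocks

P ≁ Q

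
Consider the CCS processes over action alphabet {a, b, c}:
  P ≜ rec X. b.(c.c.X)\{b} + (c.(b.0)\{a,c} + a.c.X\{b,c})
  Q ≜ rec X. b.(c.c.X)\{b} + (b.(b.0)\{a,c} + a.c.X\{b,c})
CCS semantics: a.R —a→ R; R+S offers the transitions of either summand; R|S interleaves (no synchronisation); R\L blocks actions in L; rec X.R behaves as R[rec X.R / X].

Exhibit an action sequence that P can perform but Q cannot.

c

LTS(P): 13 reachable states
  p0 = rec X. b.(c.c.X)\{b} + (c.(b.0)\{a,c} + a.c.X\{b,c}) :: —a→ p1, —b→ p2, —c→ p3
  p1 = c.(rec X. b.(c.c.X)\{b} + (c.(b.0)\{a,c} + a.c.X\{b,c}))\{b,c} :: —c→ p4
  p2 = (c.c.(rec X. b.(c.c.X)\{b} + (c.(b.0)\{a,c} + a.c.X\{b,c})))\{b} :: —c→ p5
  p3 = (b.0)\{a,c} :: —b→ p6
  p4 = (rec X. b.(c.c.X)\{b} + (c.(b.0)\{a,c} + a.c.X\{b,c}))\{b,c} :: —a→ p7
  p5 = (c.(rec X. b.(c.c.X)\{b} + (c.(b.0)\{a,c} + a.c.X\{b,c})))\{b} :: —c→ p8
  p6 = 0\{a,c} :: ∅
  p7 = (c.(rec X. b.(c.c.X)\{b} + (c.(b.0)\{a,c} + a.c.X\{b,c}))\{b,c})\{b,c} :: ∅
  p8 = (rec X. b.(c.c.X)\{b} + (c.(b.0)\{a,c} + a.c.X\{b,c}))\{b} :: —a→ p9, —c→ p10
  p9 = (c.(rec X. b.(c.c.X)\{b} + (c.(b.0)\{a,c} + a.c.X\{b,c}))\{b,c})\{b} :: —c→ p11
  p10 = (b.0)\{a,c}\{b} :: ∅
  p11 = (rec X. b.(c.c.X)\{b} + (c.(b.0)\{a,c} + a.c.X\{b,c}))\{b,c}\{b} :: —a→ p12
  p12 = (c.(rec X. b.(c.c.X)\{b} + (c.(b.0)\{a,c} + a.c.X\{b,c}))\{b,c})\{b,c}\{b} :: ∅
LTS(Q): 12 reachable states
  q0 = rec X. b.(c.c.X)\{b} + (b.(b.0)\{a,c} + a.c.X\{b,c}) :: —a→ q1, —b→ q2, —b→ q3
  q1 = c.(rec X. b.(c.c.X)\{b} + (b.(b.0)\{a,c} + a.c.X\{b,c}))\{b,c} :: —c→ q4
  q2 = (b.0)\{a,c} :: —b→ q5
  q3 = (c.c.(rec X. b.(c.c.X)\{b} + (b.(b.0)\{a,c} + a.c.X\{b,c})))\{b} :: —c→ q6
  q4 = (rec X. b.(c.c.X)\{b} + (b.(b.0)\{a,c} + a.c.X\{b,c}))\{b,c} :: —a→ q7
  q5 = 0\{a,c} :: ∅
  q6 = (c.(rec X. b.(c.c.X)\{b} + (b.(b.0)\{a,c} + a.c.X\{b,c})))\{b} :: —c→ q8
  q7 = (c.(rec X. b.(c.c.X)\{b} + (b.(b.0)\{a,c} + a.c.X\{b,c}))\{b,c})\{b,c} :: ∅
  q8 = (rec X. b.(c.c.X)\{b} + (b.(b.0)\{a,c} + a.c.X\{b,c}))\{b} :: —a→ q9
  q9 = (c.(rec X. b.(c.c.X)\{b} + (b.(b.0)\{a,c} + a.c.X\{b,c}))\{b,c})\{b} :: —c→ q10
  q10 = (rec X. b.(c.c.X)\{b} + (b.(b.0)\{a,c} + a.c.X\{b,c}))\{b,c}\{b} :: —a→ q11
  q11 = (c.(rec X. b.(c.c.X)\{b} + (b.(b.0)\{a,c} + a.c.X\{b,c}))\{b,c})\{b,c}\{b} :: ∅
Trace ⟨c⟩ through P, begin at {p0}:
  [1] c ⇒ {p3}
  — P admits the full trace.
Trace ⟨c⟩ through Q, begin at {q0}:
  [1] c ⇒ ∅ (Q stuck)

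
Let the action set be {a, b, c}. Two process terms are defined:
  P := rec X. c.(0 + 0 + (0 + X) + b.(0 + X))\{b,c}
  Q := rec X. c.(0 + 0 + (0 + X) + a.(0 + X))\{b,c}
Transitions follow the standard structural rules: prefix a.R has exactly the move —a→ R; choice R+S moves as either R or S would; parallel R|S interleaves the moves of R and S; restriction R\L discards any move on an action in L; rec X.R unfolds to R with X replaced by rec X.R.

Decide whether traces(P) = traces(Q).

LTS(P): 2 reachable states
  p0 = rec X. c.(0 + 0 + (0 + X) + b.(0 + X))\{b,c} | —c→ p1
  p1 = (0 + 0 + (0 + (rec X. c.(0 + 0 + (0 + X) + b.(0 + X))\{b,c})) + b.(0 + (rec X. c.(0 + 0 + (0 + X) + b.(0 + X))\{b,c})))\{b,c} | ∅
LTS(Q): 3 reachable states
  q0 = rec X. c.(0 + 0 + (0 + X) + a.(0 + X))\{b,c} | —c→ q1
  q1 = (0 + 0 + (0 + (rec X. c.(0 + 0 + (0 + X) + a.(0 + X))\{b,c})) + a.(0 + (rec X. c.(0 + 0 + (0 + X) + a.(0 + X))\{b,c})))\{b,c} | —a→ q2
  q2 = (0 + (rec X. c.(0 + 0 + (0 + X) + a.(0 + X))\{b,c}))\{b,c} | ∅
Executing ca from Q (initial set {q0}):
  [1] c ⇒ {q1}
  [2] a ⇒ {q2}
  Q completes σ.
Executing ca from P (initial set {p0}):
  [1] c ⇒ {p1}
  [2] a ⇒ ∅ (P stuck)

trace-distinct — witness ⟨ca⟩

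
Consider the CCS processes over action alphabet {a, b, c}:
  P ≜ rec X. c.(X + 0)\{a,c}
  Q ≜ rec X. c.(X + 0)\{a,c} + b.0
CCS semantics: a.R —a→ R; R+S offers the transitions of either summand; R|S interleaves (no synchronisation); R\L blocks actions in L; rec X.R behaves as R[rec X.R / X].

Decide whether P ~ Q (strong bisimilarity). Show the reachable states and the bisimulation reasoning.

P ≁ Q

Reachable graph of P (2 states):
  m0 = rec X. c.(X + 0)\{a,c} → -c-> m1
  m1 = ((rec X. c.(X + 0)\{a,c}) + 0)\{a,c} → deadlocked
Reachable graph of Q (4 states):
  n0 = rec X. c.(X + 0)\{a,c} + b.0 → -b-> n1, -c-> n2
  n1 = 0 → deadlocked
  n2 = ((rec X. c.(X + 0)\{a,c} + b.0) + 0)\{a,c} → -b-> n3
  n3 = 0\{a,c} → deadlocked
Partition-refinement fixed point:
  B0 = {m0}
  B1 = {m1, n1, n3}
  B2 = {n0}
  B3 = {n2}
m0 ∈ B0, n0 ∈ B2 → different blocks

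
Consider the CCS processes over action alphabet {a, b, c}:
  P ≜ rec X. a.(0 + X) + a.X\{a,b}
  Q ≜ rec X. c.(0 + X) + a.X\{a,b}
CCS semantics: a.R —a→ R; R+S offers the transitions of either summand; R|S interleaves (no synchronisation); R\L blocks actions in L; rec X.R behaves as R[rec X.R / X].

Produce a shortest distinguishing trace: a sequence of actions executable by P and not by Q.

Reachable graph of P (3 states):
  p0 = rec X. a.(0 + X) + a.X\{a,b} | =a=> p1, =a=> p2
  p1 = (rec X. a.(0 + X) + a.X\{a,b})\{a,b} | stopped
  p2 = 0 + (rec X. a.(0 + X) + a.X\{a,b}) | =a=> p1, =a=> p2
Reachable graph of Q (4 states):
  q0 = rec X. c.(0 + X) + a.X\{a,b} | =a=> q1, =c=> q2
  q1 = (rec X. c.(0 + X) + a.X\{a,b})\{a,b} | =c=> q3
  q2 = 0 + (rec X. c.(0 + X) + a.X\{a,b}) | =a=> q1, =c=> q2
  q3 = (0 + (rec X. c.(0 + X) + a.X\{a,b}))\{a,b} | =c=> q3
Trace ⟨aa⟩ through P, begin at {p0}:
  after a @ step 1: {p1, p2}
  after a @ step 2: {p1, p2}
  P completes σ.
Trace ⟨aa⟩ through Q, begin at {q0}:
  after a @ step 1: {q1}
  after a @ step 2: ∅ (Q stuck)

aa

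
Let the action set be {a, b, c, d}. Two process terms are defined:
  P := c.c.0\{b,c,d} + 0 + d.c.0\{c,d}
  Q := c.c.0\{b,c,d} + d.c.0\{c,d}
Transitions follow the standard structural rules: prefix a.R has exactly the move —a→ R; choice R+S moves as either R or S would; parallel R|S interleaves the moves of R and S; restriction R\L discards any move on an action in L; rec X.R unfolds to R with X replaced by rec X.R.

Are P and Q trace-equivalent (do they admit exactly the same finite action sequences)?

YES

Reachable graph of P (5 states):
  s0 = c.c.0\{b,c,d} + 0 + d.c.0\{c,d} ⊢ —c→ s1, —d→ s2
  s1 = c.0\{b,c,d} ⊢ —c→ s3
  s2 = c.0\{c,d} ⊢ —c→ s4
  s3 = 0\{b,c,d} ⊢ deadlocked
  s4 = 0\{c,d} ⊢ deadlocked
Reachable graph of Q (5 states):
  t0 = c.c.0\{b,c,d} + d.c.0\{c,d} ⊢ —c→ t1, —d→ t2
  t1 = c.0\{b,c,d} ⊢ —c→ t3
  t2 = c.0\{c,d} ⊢ —c→ t4
  t3 = 0\{b,c,d} ⊢ deadlocked
  t4 = 0\{c,d} ⊢ deadlocked
Bisimilarity quotient blocks:
  B0 = {s0, t0}
  B1 = {s1, s2, t1, t2}
  B2 = {s3, s4, t3, t4}
s0 ∈ B0, t0 ∈ B0 → same block
Bisimilar ⇒ trace-equivalent.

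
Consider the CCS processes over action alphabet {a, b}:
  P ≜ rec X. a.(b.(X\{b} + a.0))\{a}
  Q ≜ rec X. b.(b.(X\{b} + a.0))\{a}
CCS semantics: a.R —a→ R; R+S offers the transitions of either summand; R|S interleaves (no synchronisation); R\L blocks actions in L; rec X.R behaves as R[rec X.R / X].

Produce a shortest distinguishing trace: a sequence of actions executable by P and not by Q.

P's transition system — 3 states:
  m0 = rec X. a.(b.(X\{b} + a.0))\{a} has moves --a--▸ m1
  m1 = (b.((rec X. a.(b.(X\{b} + a.0))\{a})\{b} + a.0))\{a} has moves --b--▸ m2
  m2 = ((rec X. a.(b.(X\{b} + a.0))\{a})\{b} + a.0)\{a} has moves ·
Q's transition system — 3 states:
  n0 = rec X. b.(b.(X\{b} + a.0))\{a} has moves --b--▸ n1
  n1 = (b.((rec X. b.(b.(X\{b} + a.0))\{a})\{b} + a.0))\{a} has moves --b--▸ n2
  n2 = ((rec X. b.(b.(X\{b} + a.0))\{a})\{b} + a.0)\{a} has moves ·
Trace ⟨a⟩ through P, begin at {m0}:
  [1] a ⇒ {m1}
  ✓ P
Trace ⟨a⟩ through Q, begin at {n0}:
  [1] a ⇒ ∅  — Q cannot continue

a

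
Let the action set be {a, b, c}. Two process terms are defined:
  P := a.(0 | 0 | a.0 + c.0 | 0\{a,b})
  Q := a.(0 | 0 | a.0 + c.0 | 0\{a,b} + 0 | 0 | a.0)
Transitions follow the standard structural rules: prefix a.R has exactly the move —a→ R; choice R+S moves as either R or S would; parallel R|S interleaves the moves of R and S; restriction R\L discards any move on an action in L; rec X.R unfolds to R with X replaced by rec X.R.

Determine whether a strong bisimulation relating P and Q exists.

P's transition system — 4 states:
  s0 = a.(0 | 0 | a.0 + c.0 | 0\{a,b}) | =a=> s1
  s1 = 0 | 0 | a.0 + c.0 | 0\{a,b} | =a=> s2, =c=> s3
  s2 = 0 | 0 | 0 | deadlocked
  s3 = 0 | 0\{a,b} | deadlocked
Q's transition system — 4 states:
  t0 = a.(0 | 0 | a.0 + c.0 | 0\{a,b} + 0 | 0 | a.0) | =a=> t1
  t1 = 0 | 0 | a.0 + c.0 | 0\{a,b} + 0 | 0 | a.0 | =a=> t2, =c=> t3
  t2 = 0 | 0 | 0 | deadlocked
  t3 = 0 | 0\{a,b} | deadlocked
Partition-refinement fixed point:
  B0 = {s0, t0}
  B1 = {s1, t1}
  B2 = {s2, s3, t2, t3}
s0 ∈ B0, t0 ∈ B0 → same block

bisimilar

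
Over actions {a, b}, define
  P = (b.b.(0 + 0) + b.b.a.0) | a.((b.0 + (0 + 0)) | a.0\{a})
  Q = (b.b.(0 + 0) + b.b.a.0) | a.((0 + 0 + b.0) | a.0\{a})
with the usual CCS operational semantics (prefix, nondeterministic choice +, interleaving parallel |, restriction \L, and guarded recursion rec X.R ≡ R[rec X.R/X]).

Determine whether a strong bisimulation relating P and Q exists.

P's transition system — 30 states:
  s0 = (b.b.(0 + 0) + b.b.a.0) | a.((b.0 + (0 + 0)) | a.0\{a}) ⊢ ··a··> s1, ··b··> s2, ··b··> s3
  s1 = (b.b.(0 + 0) + b.b.a.0) | ((b.0 + (0 + 0)) | a.0\{a}) ⊢ ··a··> s4, ··b··> s5, ··b··> s6, ··b··> s7
  s2 = b.(0 + 0) | a.((b.0 + (0 + 0)) | a.0\{a}) ⊢ ··a··> s6, ··b··> s8
  s3 = b.a.0 | a.((b.0 + (0 + 0)) | a.0\{a}) ⊢ ··a··> s7, ··b··> s9
  s4 = (b.b.(0 + 0) + b.b.a.0) | ((b.0 + (0 + 0)) | 0\{a}) ⊢ ··b··> s10, ··b··> s11, ··b··> s12
  s5 = (b.b.(0 + 0) + b.b.a.0) | (0 | a.0\{a}) ⊢ ··a··> s10, ··b··> s13, ··b··> s14
  s6 = b.(0 + 0) | ((b.0 + (0 + 0)) | a.0\{a}) ⊢ ··a··> s11, ··b··> s13, ··b··> s15
  s7 = b.a.0 | ((b.0 + (0 + 0)) | a.0\{a}) ⊢ ··a··> s12, ··b··> s14, ··b··> s16
  s8 = (0 + 0) | a.((b.0 + (0 + 0)) | a.0\{a}) ⊢ ··a··> s15
  s9 = a.0 | a.((b.0 + (0 + 0)) | a.0\{a}) ⊢ ··a··> s16, ··a··> s17
  s10 = (b.b.(0 + 0) + b.b.a.0) | (0 | 0\{a}) ⊢ ··b··> s18, ··b··> s19
  s11 = b.(0 + 0) | ((b.0 + (0 + 0)) | 0\{a}) ⊢ ··b··> s18, ··b··> s20
  s12 = b.a.0 | ((b.0 + (0 + 0)) | 0\{a}) ⊢ ··b··> s19, ··b··> s21
  s13 = b.(0 + 0) | (0 | a.0\{a}) ⊢ ··a··> s18, ··b··> s22
  s14 = b.a.0 | (0 | a.0\{a}) ⊢ ··a··> s19, ··b··> s23
  s15 = (0 + 0) | ((b.0 + (0 + 0)) | a.0\{a}) ⊢ ··a··> s20, ··b··> s22
  s16 = a.0 | ((b.0 + (0 + 0)) | a.0\{a}) ⊢ ··a··> s21, ··a··> s24, ··b··> s23
  s17 = 0 | a.((b.0 + (0 + 0)) | a.0\{a}) ⊢ ··a··> s24
  s18 = b.(0 + 0) | (0 | 0\{a}) ⊢ ··b··> s25
  s19 = b.a.0 | (0 | 0\{a}) ⊢ ··b··> s26
  s20 = (0 + 0) | ((b.0 + (0 + 0)) | 0\{a}) ⊢ ··b··> s25
  s21 = a.0 | ((b.0 + (0 + 0)) | 0\{a}) ⊢ ··a··> s27, ··b··> s26
  s22 = (0 + 0) | (0 | a.0\{a}) ⊢ ··a··> s25
  s23 = a.0 | (0 | a.0\{a}) ⊢ ··a··> s26, ··a··> s28
  s24 = 0 | ((b.0 + (0 + 0)) | a.0\{a}) ⊢ ··a··> s27, ··b··> s28
  s25 = (0 + 0) | (0 | 0\{a}) ⊢ stopped
  s26 = a.0 | (0 | 0\{a}) ⊢ ··a··> s29
  s27 = 0 | ((b.0 + (0 + 0)) | 0\{a}) ⊢ ··b··> s29
  s28 = 0 | (0 | a.0\{a}) ⊢ ··a··> s29
  s29 = 0 | (0 | 0\{a}) ⊢ stopped
Q's transition system — 30 states:
  t0 = (b.b.(0 + 0) + b.b.a.0) | a.((0 + 0 + b.0) | a.0\{a}) ⊢ ··a··> t1, ··b··> t2, ··b··> t3
  t1 = (b.b.(0 + 0) + b.b.a.0) | ((0 + 0 + b.0) | a.0\{a}) ⊢ ··a··> t4, ··b··> t5, ··b··> t6, ··b··> t7
  t2 = b.(0 + 0) | a.((0 + 0 + b.0) | a.0\{a}) ⊢ ··a··> t6, ··b··> t8
  t3 = b.a.0 | a.((0 + 0 + b.0) | a.0\{a}) ⊢ ··a··> t7, ··b··> t9
  t4 = (b.b.(0 + 0) + b.b.a.0) | ((0 + 0 + b.0) | 0\{a}) ⊢ ··b··> t10, ··b··> t11, ··b··> t12
  t5 = (b.b.(0 + 0) + b.b.a.0) | (0 | a.0\{a}) ⊢ ··a··> t10, ··b··> t13, ··b··> t14
  t6 = b.(0 + 0) | ((0 + 0 + b.0) | a.0\{a}) ⊢ ··a··> t11, ··b··> t13, ··b··> t15
  t7 = b.a.0 | ((0 + 0 + b.0) | a.0\{a}) ⊢ ··a··> t12, ··b··> t14, ··b··> t16
  t8 = (0 + 0) | a.((0 + 0 + b.0) | a.0\{a}) ⊢ ··a··> t15
  t9 = a.0 | a.((0 + 0 + b.0) | a.0\{a}) ⊢ ··a··> t16, ··a··> t17
  t10 = (b.b.(0 + 0) + b.b.a.0) | (0 | 0\{a}) ⊢ ··b··> t18, ··b··> t19
  t11 = b.(0 + 0) | ((0 + 0 + b.0) | 0\{a}) ⊢ ··b··> t18, ··b··> t20
  t12 = b.a.0 | ((0 + 0 + b.0) | 0\{a}) ⊢ ··b··> t19, ··b··> t21
  t13 = b.(0 + 0) | (0 | a.0\{a}) ⊢ ··a··> t18, ··b··> t22
  t14 = b.a.0 | (0 | a.0\{a}) ⊢ ··a··> t19, ··b··> t23
  t15 = (0 + 0) | ((0 + 0 + b.0) | a.0\{a}) ⊢ ··a··> t20, ··b··> t22
  t16 = a.0 | ((0 + 0 + b.0) | a.0\{a}) ⊢ ··a··> t21, ··a··> t24, ··b··> t23
  t17 = 0 | a.((0 + 0 + b.0) | a.0\{a}) ⊢ ··a··> t24
  t18 = b.(0 + 0) | (0 | 0\{a}) ⊢ ··b··> t25
  t19 = b.a.0 | (0 | 0\{a}) ⊢ ··b··> t26
  t20 = (0 + 0) | ((0 + 0 + b.0) | 0\{a}) ⊢ ··b··> t25
  t21 = a.0 | ((0 + 0 + b.0) | 0\{a}) ⊢ ··a··> t27, ··b··> t26
  t22 = (0 + 0) | (0 | a.0\{a}) ⊢ ··a··> t25
  t23 = a.0 | (0 | a.0\{a}) ⊢ ··a··> t26, ··a··> t28
  t24 = 0 | ((0 + 0 + b.0) | a.0\{a}) ⊢ ··a··> t27, ··b··> t28
  t25 = (0 + 0) | (0 | 0\{a}) ⊢ stopped
  t26 = a.0 | (0 | 0\{a}) ⊢ ··a··> t29
  t27 = 0 | ((0 + 0 + b.0) | 0\{a}) ⊢ ··b··> t29
  t28 = 0 | (0 | a.0\{a}) ⊢ ··a··> t29
  t29 = 0 | (0 | 0\{a}) ⊢ stopped
Partition-refinement fixed point:
  B0 = {s0, t0}
  B1 = {s2, t2}
  B2 = {s17, s8, t17, t8}
  B3 = {s13, s15, s21, s24, t13, t15, t21, t24}
  B4 = {s22, s26, s28, t22, t26, t28}
  B5 = {s25, s29, t25, t29}
  B6 = {s18, s20, s27, t18, t20, t27}
  B7 = {s6, t6}
  B8 = {s11, t11}
  B9 = {s1, t1}
  B10 = {s5, t5}
  B11 = {s14, t14}
  B12 = {s23, t23}
  B13 = {s19, t19}
  B14 = {s10, t10}
  B15 = {s4, t4}
  B16 = {s12, t12}
  B17 = {s7, t7}
  B18 = {s16, t16}
  B19 = {s3, t3}
  B20 = {s9, t9}
s0 ∈ B0, t0 ∈ B0 → same block

YES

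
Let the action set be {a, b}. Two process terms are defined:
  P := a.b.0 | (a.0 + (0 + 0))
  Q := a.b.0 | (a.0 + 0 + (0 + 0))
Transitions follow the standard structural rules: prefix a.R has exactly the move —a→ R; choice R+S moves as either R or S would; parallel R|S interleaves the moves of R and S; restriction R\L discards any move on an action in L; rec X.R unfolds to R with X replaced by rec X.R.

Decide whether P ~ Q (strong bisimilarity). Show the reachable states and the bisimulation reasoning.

P ~ Q

LTS(P): 6 reachable states
  u0 = a.b.0 | (a.0 + (0 + 0)) → -a-> u1, -a-> u2
  u1 = a.b.0 | 0 → -a-> u3
  u2 = b.0 | (a.0 + (0 + 0)) → -a-> u3, -b-> u4
  u3 = b.0 | 0 → -b-> u5
  u4 = 0 | (a.0 + (0 + 0)) → -a-> u5
  u5 = 0 | 0 → ·
LTS(Q): 6 reachable states
  v0 = a.b.0 | (a.0 + 0 + (0 + 0)) → -a-> v1, -a-> v2
  v1 = a.b.0 | 0 → -a-> v3
  v2 = b.0 | (a.0 + 0 + (0 + 0)) → -a-> v3, -b-> v4
  v3 = b.0 | 0 → -b-> v5
  v4 = 0 | (a.0 + 0 + (0 + 0)) → -a-> v5
  v5 = 0 | 0 → ·
Bisimilarity quotient blocks:
  B0 = {u0, v0}
  B1 = {u1, v1}
  B2 = {u3, v3}
  B3 = {u5, v5}
  B4 = {u2, v2}
  B5 = {u4, v4}
u0 ∈ B0, v0 ∈ B0 → same block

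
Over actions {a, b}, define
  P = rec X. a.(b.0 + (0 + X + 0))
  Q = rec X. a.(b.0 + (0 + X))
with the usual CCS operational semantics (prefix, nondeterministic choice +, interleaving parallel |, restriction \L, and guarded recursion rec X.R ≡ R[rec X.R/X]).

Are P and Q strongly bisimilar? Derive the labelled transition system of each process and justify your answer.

LTS(P): 3 reachable states
  s0 = rec X. a.(b.0 + (0 + X + 0)) ⊢ --a--▸ s1
  s1 = b.0 + (0 + (rec X. a.(b.0 + (0 + X + 0))) + 0) ⊢ --a--▸ s1, --b--▸ s2
  s2 = 0 ⊢ ∅
LTS(Q): 3 reachable states
  t0 = rec X. a.(b.0 + (0 + X)) ⊢ --a--▸ t1
  t1 = b.0 + (0 + (rec X. a.(b.0 + (0 + X)))) ⊢ --a--▸ t1, --b--▸ t2
  t2 = 0 ⊢ ∅
Bisimilarity quotient blocks:
  B0 = {s0, t0}
  B1 = {s1, t1}
  B2 = {s2, t2}
s0 ∈ B0, t0 ∈ B0 → same block

P ~ Q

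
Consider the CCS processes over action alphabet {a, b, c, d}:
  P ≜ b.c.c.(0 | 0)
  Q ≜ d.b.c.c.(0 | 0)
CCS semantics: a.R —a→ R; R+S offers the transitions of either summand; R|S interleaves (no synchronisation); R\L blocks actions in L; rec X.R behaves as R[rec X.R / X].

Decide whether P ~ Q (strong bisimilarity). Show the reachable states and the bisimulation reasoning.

not bisimilar

LTS(P): 4 reachable states
  m0 = b.c.c.(0 | 0) has moves —b→ m1
  m1 = c.c.(0 | 0) has moves —c→ m2
  m2 = c.(0 | 0) has moves —c→ m3
  m3 = 0 | 0 has moves ∅
LTS(Q): 5 reachable states
  n0 = d.b.c.c.(0 | 0) has moves —d→ n1
  n1 = b.c.c.(0 | 0) has moves —b→ n2
  n2 = c.c.(0 | 0) has moves —c→ n3
  n3 = c.(0 | 0) has moves —c→ n4
  n4 = 0 | 0 has moves ∅
Partition-refinement fixed point:
  B0 = {m0, n1}
  B1 = {m1, n2}
  B2 = {m2, n3}
  B3 = {m3, n4}
  B4 = {n0}
m0 ∈ B0, n0 ∈ B4 → different blocks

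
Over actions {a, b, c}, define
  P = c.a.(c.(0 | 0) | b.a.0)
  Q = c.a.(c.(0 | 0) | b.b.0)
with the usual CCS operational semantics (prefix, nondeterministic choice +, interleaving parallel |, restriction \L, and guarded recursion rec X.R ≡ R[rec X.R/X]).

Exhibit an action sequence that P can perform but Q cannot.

caba

P's transition system — 8 states:
  s0 = c.a.(c.(0 | 0) | b.a.0) :: =c=> s1
  s1 = a.(c.(0 | 0) | b.a.0) :: =a=> s2
  s2 = c.(0 | 0) | b.a.0 :: =b=> s3, =c=> s4
  s3 = c.(0 | 0) | a.0 :: =a=> s5, =c=> s6
  s4 = 0 | 0 | b.a.0 :: =b=> s6
  s5 = c.(0 | 0) | 0 :: =c=> s7
  s6 = 0 | 0 | a.0 :: =a=> s7
  s7 = 0 | 0 | 0 :: stopped
Q's transition system — 8 states:
  t0 = c.a.(c.(0 | 0) | b.b.0) :: =c=> t1
  t1 = a.(c.(0 | 0) | b.b.0) :: =a=> t2
  t2 = c.(0 | 0) | b.b.0 :: =b=> t3, =c=> t4
  t3 = c.(0 | 0) | b.0 :: =b=> t5, =c=> t6
  t4 = 0 | 0 | b.b.0 :: =b=> t6
  t5 = c.(0 | 0) | 0 :: =c=> t7
  t6 = 0 | 0 | b.0 :: =b=> t7
  t7 = 0 | 0 | 0 :: stopped
Run σ = ⟨caba⟩ on P: start {s0}
  [1] c ⇒ {s1}
  [2] a ⇒ {s2}
  [3] b ⇒ {s3}
  [4] a ⇒ {s5}
  P completes σ.
Run σ = ⟨caba⟩ on Q: start {t0}
  [1] c ⇒ {t1}
  [2] a ⇒ {t2}
  [3] b ⇒ {t3}
  [4] a ⇒ ∅  — Q cannot continue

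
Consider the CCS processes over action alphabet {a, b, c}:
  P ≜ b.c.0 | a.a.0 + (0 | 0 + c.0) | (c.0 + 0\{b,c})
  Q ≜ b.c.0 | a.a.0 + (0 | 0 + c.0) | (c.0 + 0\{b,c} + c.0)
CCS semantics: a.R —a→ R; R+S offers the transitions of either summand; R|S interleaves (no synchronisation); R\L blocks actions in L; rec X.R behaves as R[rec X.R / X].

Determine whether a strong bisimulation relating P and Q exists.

P ~ Q

Reachable graph of P (11 states):
  m0 = b.c.0 | a.a.0 + (0 | 0 + c.0) | (c.0 + 0\{b,c}) has moves —a→ m1, —b→ m2, —c→ m3, —c→ m4
  m1 = b.c.0 | a.0 has moves —a→ m5, —b→ m6
  m2 = c.0 | a.a.0 has moves —a→ m6, —c→ m7
  m3 = (0 | 0 + c.0) | 0 has moves —c→ m8
  m4 = 0 | (c.0 + 0\{b,c}) has moves —c→ m8
  m5 = b.c.0 | 0 has moves —b→ m9
  m6 = c.0 | a.0 has moves —a→ m9, —c→ m10
  m7 = 0 | a.a.0 has moves —a→ m10
  m8 = 0 | 0 has moves stopped
  m9 = c.0 | 0 has moves —c→ m8
  m10 = 0 | a.0 has moves —a→ m8
Reachable graph of Q (11 states):
  n0 = b.c.0 | a.a.0 + (0 | 0 + c.0) | (c.0 + 0\{b,c} + c.0) has moves —a→ n1, —b→ n2, —c→ n3, —c→ n4
  n1 = b.c.0 | a.0 has moves —a→ n5, —b→ n6
  n2 = c.0 | a.a.0 has moves —a→ n6, —c→ n7
  n3 = (0 | 0 + c.0) | 0 has moves —c→ n8
  n4 = 0 | (c.0 + 0\{b,c} + c.0) has moves —c→ n8
  n5 = b.c.0 | 0 has moves —b→ n9
  n6 = c.0 | a.0 has moves —a→ n9, —c→ n10
  n7 = 0 | a.a.0 has moves —a→ n10
  n8 = 0 | 0 has moves stopped
  n9 = c.0 | 0 has moves —c→ n8
  n10 = 0 | a.0 has moves —a→ n8
Coarsest stable partition (strong bisimilarity classes):
  B0 = {m0, n0}
  B1 = {m1, n1}
  B2 = {m6, n6}
  B3 = {m3, m4, m9, n3, n4, n9}
  B4 = {m8, n8}
  B5 = {m10, n10}
  B6 = {m5, n5}
  B7 = {m2, n2}
  B8 = {m7, n7}
m0 ∈ B0, n0 ∈ B0 → same block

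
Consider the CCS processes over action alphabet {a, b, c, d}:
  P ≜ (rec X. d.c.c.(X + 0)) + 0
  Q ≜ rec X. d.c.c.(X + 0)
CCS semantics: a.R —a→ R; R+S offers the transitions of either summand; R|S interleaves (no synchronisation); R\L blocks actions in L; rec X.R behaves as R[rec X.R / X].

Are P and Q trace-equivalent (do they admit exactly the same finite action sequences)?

P's transition system — 3 states:
  p0 = (rec X. d.c.c.(X + 0)) + 0 has moves —d→ p1
  p1 = c.c.((rec X. d.c.c.(X + 0)) + 0) has moves —c→ p2
  p2 = c.((rec X. d.c.c.(X + 0)) + 0) has moves —c→ p0
Q's transition system — 4 states:
  q0 = rec X. d.c.c.(X + 0) has moves —d→ q1
  q1 = c.c.((rec X. d.c.c.(X + 0)) + 0) has moves —c→ q2
  q2 = c.((rec X. d.c.c.(X + 0)) + 0) has moves —c→ q3
  q3 = (rec X. d.c.c.(X + 0)) + 0 has moves —d→ q1
Bisimilarity quotient blocks:
  B0 = {p0, q0, q3}
  B1 = {p1, q1}
  B2 = {p2, q2}
p0 ∈ B0, q0 ∈ B0 → same block
Bisimilar ⇒ trace-equivalent.

YES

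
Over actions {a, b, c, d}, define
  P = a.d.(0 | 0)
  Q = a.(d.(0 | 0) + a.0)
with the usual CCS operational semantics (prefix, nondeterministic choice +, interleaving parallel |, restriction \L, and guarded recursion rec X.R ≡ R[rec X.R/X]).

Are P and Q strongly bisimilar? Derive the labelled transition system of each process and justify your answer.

not bisimilar

P's transition system — 3 states:
  p0 = a.d.(0 | 0) :: ··a··> p1
  p1 = d.(0 | 0) :: ··d··> p2
  p2 = 0 | 0 :: ·
Q's transition system — 4 states:
  q0 = a.(d.(0 | 0) + a.0) :: ··a··> q1
  q1 = d.(0 | 0) + a.0 :: ··a··> q2, ··d··> q3
  q2 = 0 :: ·
  q3 = 0 | 0 :: ·
Coarsest stable partition (strong bisimilarity classes):
  B0 = {p0}
  B1 = {p1}
  B2 = {p2, q2, q3}
  B3 = {q0}
  B4 = {q1}
p0 ∈ B0, q0 ∈ B3 → different blocks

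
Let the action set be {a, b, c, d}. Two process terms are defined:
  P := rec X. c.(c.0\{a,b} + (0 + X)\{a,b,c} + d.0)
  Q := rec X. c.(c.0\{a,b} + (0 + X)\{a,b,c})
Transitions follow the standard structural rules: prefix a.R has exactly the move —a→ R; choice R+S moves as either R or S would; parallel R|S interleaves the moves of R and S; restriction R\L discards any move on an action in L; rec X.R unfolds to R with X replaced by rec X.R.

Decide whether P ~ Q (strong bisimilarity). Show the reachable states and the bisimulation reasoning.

NO

P's transition system — 4 states:
  s0 = rec X. c.(c.0\{a,b} + (0 + X)\{a,b,c} + d.0) → --c--▸ s1
  s1 = c.0\{a,b} + (0 + (rec X. c.(c.0\{a,b} + (0 + X)\{a,b,c} + d.0)))\{a,b,c} + d.0 → --c--▸ s2, --d--▸ s3
  s2 = 0\{a,b} → ·
  s3 = 0 → ·
Q's transition system — 3 states:
  t0 = rec X. c.(c.0\{a,b} + (0 + X)\{a,b,c}) → --c--▸ t1
  t1 = c.0\{a,b} + (0 + (rec X. c.(c.0\{a,b} + (0 + X)\{a,b,c})))\{a,b,c} → --c--▸ t2
  t2 = 0\{a,b} → ·
Coarsest stable partition (strong bisimilarity classes):
  B0 = {s0}
  B1 = {s1}
  B2 = {s2, s3, t2}
  B3 = {t0}
  B4 = {t1}
s0 ∈ B0, t0 ∈ B3 → different blocks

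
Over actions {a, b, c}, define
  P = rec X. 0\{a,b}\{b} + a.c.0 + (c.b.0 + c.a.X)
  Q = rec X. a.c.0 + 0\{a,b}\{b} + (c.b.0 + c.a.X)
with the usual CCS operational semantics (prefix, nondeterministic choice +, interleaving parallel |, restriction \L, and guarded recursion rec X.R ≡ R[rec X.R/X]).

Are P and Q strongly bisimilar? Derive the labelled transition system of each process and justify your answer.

LTS(P): 5 reachable states
  m0 = rec X. 0\{a,b}\{b} + a.c.0 + (c.b.0 + c.a.X) → -a-> m1, -c-> m2, -c-> m3
  m1 = c.0 → -c-> m4
  m2 = a.(rec X. 0\{a,b}\{b} + a.c.0 + (c.b.0 + c.a.X)) → -a-> m0
  m3 = b.0 → -b-> m4
  m4 = 0 → deadlocked
LTS(Q): 5 reachable states
  n0 = rec X. a.c.0 + 0\{a,b}\{b} + (c.b.0 + c.a.X) → -a-> n1, -c-> n2, -c-> n3
  n1 = c.0 → -c-> n4
  n2 = a.(rec X. a.c.0 + 0\{a,b}\{b} + (c.b.0 + c.a.X)) → -a-> n0
  n3 = b.0 → -b-> n4
  n4 = 0 → deadlocked
Partition-refinement fixed point:
  B0 = {m0, n0}
  B1 = {m2, n2}
  B2 = {m1, n1}
  B3 = {m4, n4}
  B4 = {m3, n3}
m0 ∈ B0, n0 ∈ B0 → same block

YES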